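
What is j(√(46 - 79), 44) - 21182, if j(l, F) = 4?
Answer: -21178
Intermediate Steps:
j(√(46 - 79), 44) - 21182 = 4 - 21182 = -21178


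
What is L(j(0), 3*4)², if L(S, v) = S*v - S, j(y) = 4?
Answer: 1936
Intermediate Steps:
L(S, v) = -S + S*v
L(j(0), 3*4)² = (4*(-1 + 3*4))² = (4*(-1 + 12))² = (4*11)² = 44² = 1936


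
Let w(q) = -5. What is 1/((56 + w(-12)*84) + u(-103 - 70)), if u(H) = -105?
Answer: -1/469 ≈ -0.0021322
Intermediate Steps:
1/((56 + w(-12)*84) + u(-103 - 70)) = 1/((56 - 5*84) - 105) = 1/((56 - 420) - 105) = 1/(-364 - 105) = 1/(-469) = -1/469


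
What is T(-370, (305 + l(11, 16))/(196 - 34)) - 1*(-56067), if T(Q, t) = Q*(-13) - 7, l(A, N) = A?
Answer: 60870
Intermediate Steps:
T(Q, t) = -7 - 13*Q (T(Q, t) = -13*Q - 7 = -7 - 13*Q)
T(-370, (305 + l(11, 16))/(196 - 34)) - 1*(-56067) = (-7 - 13*(-370)) - 1*(-56067) = (-7 + 4810) + 56067 = 4803 + 56067 = 60870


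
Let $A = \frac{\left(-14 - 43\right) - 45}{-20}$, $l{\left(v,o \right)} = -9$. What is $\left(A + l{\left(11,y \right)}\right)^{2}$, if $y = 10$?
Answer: $\frac{1521}{100} \approx 15.21$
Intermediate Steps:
$A = \frac{51}{10}$ ($A = \left(-57 - 45\right) \left(- \frac{1}{20}\right) = \left(-102\right) \left(- \frac{1}{20}\right) = \frac{51}{10} \approx 5.1$)
$\left(A + l{\left(11,y \right)}\right)^{2} = \left(\frac{51}{10} - 9\right)^{2} = \left(- \frac{39}{10}\right)^{2} = \frac{1521}{100}$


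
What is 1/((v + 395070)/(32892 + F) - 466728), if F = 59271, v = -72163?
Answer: -92163/43014729757 ≈ -2.1426e-6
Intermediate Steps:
1/((v + 395070)/(32892 + F) - 466728) = 1/((-72163 + 395070)/(32892 + 59271) - 466728) = 1/(322907/92163 - 466728) = 1/(-43014729757/92163) = -92163/43014729757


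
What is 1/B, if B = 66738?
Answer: 1/66738 ≈ 1.4984e-5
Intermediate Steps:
1/B = 1/66738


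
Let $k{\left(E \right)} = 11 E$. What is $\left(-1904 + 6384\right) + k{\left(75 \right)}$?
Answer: $5305$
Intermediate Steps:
$\left(-1904 + 6384\right) + k{\left(75 \right)} = \left(-1904 + 6384\right) + 11 \cdot 75 = 4480 + 825 = 5305$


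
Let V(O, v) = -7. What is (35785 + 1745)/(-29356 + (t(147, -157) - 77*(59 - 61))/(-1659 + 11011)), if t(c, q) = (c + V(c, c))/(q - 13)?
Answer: -42619068/33336655 ≈ -1.2784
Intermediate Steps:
t(c, q) = (-7 + c)/(-13 + q) (t(c, q) = (c - 7)/(q - 13) = (-7 + c)/(-13 + q))
(35785 + 1745)/(-29356 + (t(147, -157) - 77*(59 - 61))/(-1659 + 11011)) = (35785 + 1745)/(-29356 + ((-7 + 147)/(-13 - 157) - 77*(59 - 61))/(-1659 + 11011)) = 37530/(-29356 + (140/(-170) - 77*(-2))/9352) = 37530/(-29356 + (-1/170*140 + 154)*(1/9352)) = 37530/(-29356 + (-14/17 + 154)*(1/9352)) = 37530/(-29356 + (2604/17)*(1/9352)) = 37530/(-29356 + 93/5678) = 37530/(-166683275/5678) = 37530*(-5678/166683275) = -42619068/33336655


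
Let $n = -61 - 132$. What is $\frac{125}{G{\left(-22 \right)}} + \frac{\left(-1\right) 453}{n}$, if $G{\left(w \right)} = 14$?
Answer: $\frac{30467}{2702} \approx 11.276$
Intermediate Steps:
$n = -193$ ($n = -61 - 132 = -193$)
$\frac{125}{G{\left(-22 \right)}} + \frac{\left(-1\right) 453}{n} = \frac{125}{14} + \frac{\left(-1\right) 453}{-193} = 125 \cdot \frac{1}{14} - - \frac{453}{193} = \frac{125}{14} + \frac{453}{193} = \frac{30467}{2702}$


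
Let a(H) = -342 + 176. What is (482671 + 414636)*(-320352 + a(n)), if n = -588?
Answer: -287603045026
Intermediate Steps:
a(H) = -166
(482671 + 414636)*(-320352 + a(n)) = (482671 + 414636)*(-320352 - 166) = 897307*(-320518) = -287603045026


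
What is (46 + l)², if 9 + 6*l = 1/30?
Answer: 64176121/32400 ≈ 1980.7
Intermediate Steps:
l = -269/180 (l = -3/2 + (⅙)/30 = -3/2 + (⅙)*(1/30) = -3/2 + 1/180 = -269/180 ≈ -1.4944)
(46 + l)² = (46 - 269/180)² = (8011/180)² = 64176121/32400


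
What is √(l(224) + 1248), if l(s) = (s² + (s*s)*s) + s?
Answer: 8*√176423 ≈ 3360.2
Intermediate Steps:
l(s) = s + s² + s³ (l(s) = (s² + s²*s) + s = (s² + s³) + s = s + s² + s³)
√(l(224) + 1248) = √(224*(1 + 224 + 224²) + 1248) = √(224*(1 + 224 + 50176) + 1248) = √(224*50401 + 1248) = √(11289824 + 1248) = √11291072 = 8*√176423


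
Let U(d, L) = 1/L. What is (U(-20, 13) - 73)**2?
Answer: 898704/169 ≈ 5317.8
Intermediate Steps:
(U(-20, 13) - 73)**2 = (1/13 - 73)**2 = (-948/13)**2 = 898704/169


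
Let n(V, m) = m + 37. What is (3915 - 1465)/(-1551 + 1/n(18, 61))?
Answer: -240100/151997 ≈ -1.5796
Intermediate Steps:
n(V, m) = 37 + m
(3915 - 1465)/(-1551 + 1/n(18, 61)) = (3915 - 1465)/(-1551 + 1/(37 + 61)) = 2450/(-1551 + 1/98) = 2450/(-151997/98) = 2450*(-98/151997) = -240100/151997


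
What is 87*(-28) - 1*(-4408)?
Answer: 1972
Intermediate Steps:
87*(-28) - 1*(-4408) = -2436 + 4408 = 1972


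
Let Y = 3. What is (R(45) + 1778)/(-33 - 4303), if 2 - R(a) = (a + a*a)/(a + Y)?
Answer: -13895/34688 ≈ -0.40057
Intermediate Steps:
R(a) = 2 - (a + a²)/(3 + a) (R(a) = 2 - (a + a*a)/(a + 3) = 2 - (a + a²)/(3 + a))
(R(45) + 1778)/(-33 - 4303) = ((6 + 45 - 1*45²)/(3 + 45) + 1778)/(-33 - 4303) = ((6 + 45 - 1*2025)/48 + 1778)/(-4336) = ((6 + 45 - 2025)/48 + 1778)*(-1/4336) = ((1/48)*(-1974) + 1778)*(-1/4336) = (-329/8 + 1778)*(-1/4336) = (13895/8)*(-1/4336) = -13895/34688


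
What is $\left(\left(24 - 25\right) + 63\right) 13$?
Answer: $806$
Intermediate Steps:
$\left(\left(24 - 25\right) + 63\right) 13 = \left(-1 + 63\right) 13 = 62 \cdot 13 = 806$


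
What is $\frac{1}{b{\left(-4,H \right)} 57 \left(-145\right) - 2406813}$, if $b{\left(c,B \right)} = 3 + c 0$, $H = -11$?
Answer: $- \frac{1}{2431608} \approx -4.1125 \cdot 10^{-7}$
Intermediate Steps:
$b{\left(c,B \right)} = 3$ ($b{\left(c,B \right)} = 3 + 0 = 3$)
$\frac{1}{b{\left(-4,H \right)} 57 \left(-145\right) - 2406813} = \frac{1}{3 \cdot 57 \left(-145\right) - 2406813} = \frac{1}{171 \left(-145\right) - 2406813} = \frac{1}{-24795 - 2406813} = \frac{1}{-2431608} = - \frac{1}{2431608}$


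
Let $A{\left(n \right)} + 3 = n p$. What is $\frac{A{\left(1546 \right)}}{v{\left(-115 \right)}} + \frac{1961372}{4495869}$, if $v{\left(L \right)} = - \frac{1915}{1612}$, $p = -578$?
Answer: $\frac{925166041980104}{1229941305} \approx 7.522 \cdot 10^{5}$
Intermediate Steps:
$A{\left(n \right)} = -3 - 578 n$ ($A{\left(n \right)} = -3 + n \left(-578\right) = -3 - 578 n$)
$v{\left(L \right)} = - \frac{1915}{1612}$ ($v{\left(L \right)} = \left(-1915\right) \frac{1}{1612} = - \frac{1915}{1612}$)
$\frac{A{\left(1546 \right)}}{v{\left(-115 \right)}} + \frac{1961372}{4495869} = \frac{-3 - 893588}{- \frac{1915}{1612}} + \frac{1961372}{4495869} = \left(-3 - 893588\right) \left(- \frac{1612}{1915}\right) + 1961372 \cdot \frac{1}{4495869} = \left(-893591\right) \left(- \frac{1612}{1915}\right) + \frac{280196}{642267} = \frac{1440468692}{1915} + \frac{280196}{642267} = \frac{925166041980104}{1229941305}$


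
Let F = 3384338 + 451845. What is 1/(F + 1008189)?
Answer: 1/4844372 ≈ 2.0643e-7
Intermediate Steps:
F = 3836183
1/(F + 1008189) = 1/(3836183 + 1008189) = 1/4844372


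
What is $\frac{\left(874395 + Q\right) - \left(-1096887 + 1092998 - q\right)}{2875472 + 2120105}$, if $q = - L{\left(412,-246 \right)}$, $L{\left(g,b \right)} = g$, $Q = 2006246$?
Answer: $\frac{2884118}{4995577} \approx 0.57733$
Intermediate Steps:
$q = -412$ ($q = \left(-1\right) 412 = -412$)
$\frac{\left(874395 + Q\right) - \left(-1096887 + 1092998 - q\right)}{2875472 + 2120105} = \frac{\left(874395 + 2006246\right) - \left(-1096475 + 1092998\right)}{2875472 + 2120105} = \frac{2880641 - -3477}{4995577} = \left(2880641 - -3477\right) \frac{1}{4995577} = \left(2880641 + \left(-412 + 3889\right)\right) \frac{1}{4995577} = \left(2880641 + 3477\right) \frac{1}{4995577} = 2884118 \cdot \frac{1}{4995577} = \frac{2884118}{4995577}$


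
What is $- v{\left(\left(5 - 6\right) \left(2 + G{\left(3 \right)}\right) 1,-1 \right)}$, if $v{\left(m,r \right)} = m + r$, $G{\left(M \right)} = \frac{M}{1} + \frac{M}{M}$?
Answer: $7$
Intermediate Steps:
$G{\left(M \right)} = 1 + M$ ($G{\left(M \right)} = M 1 + 1 = M + 1 = 1 + M$)
$- v{\left(\left(5 - 6\right) \left(2 + G{\left(3 \right)}\right) 1,-1 \right)} = - (\left(5 - 6\right) \left(2 + \left(1 + 3\right)\right) 1 - 1) = - (\left(5 - 6\right) \left(2 + 4\right) 1 - 1) = - (\left(-1\right) 6 \cdot 1 - 1) = - (\left(-6\right) 1 - 1) = - (-6 - 1) = \left(-1\right) \left(-7\right) = 7$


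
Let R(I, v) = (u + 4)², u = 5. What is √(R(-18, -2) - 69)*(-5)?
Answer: -10*√3 ≈ -17.320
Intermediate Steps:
R(I, v) = 81 (R(I, v) = (5 + 4)² = 9² = 81)
√(R(-18, -2) - 69)*(-5) = √(81 - 69)*(-5) = √12*(-5) = (2*√3)*(-5) = -10*√3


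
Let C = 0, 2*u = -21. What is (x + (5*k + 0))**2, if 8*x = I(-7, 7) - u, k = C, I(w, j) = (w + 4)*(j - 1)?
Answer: 225/256 ≈ 0.87891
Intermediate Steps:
u = -21/2 (u = (1/2)*(-21) = -21/2 ≈ -10.500)
I(w, j) = (-1 + j)*(4 + w) (I(w, j) = (4 + w)*(-1 + j) = (-1 + j)*(4 + w))
k = 0
x = -15/16 (x = ((-4 - 1*(-7) + 4*7 + 7*(-7)) - 1*(-21/2))/8 = ((-4 + 7 + 28 - 49) + 21/2)/8 = (-18 + 21/2)/8 = (1/8)*(-15/2) = -15/16 ≈ -0.93750)
(x + (5*k + 0))**2 = (-15/16 + (5*0 + 0))**2 = (-15/16 + (0 + 0))**2 = (-15/16 + 0)**2 = (-15/16)**2 = 225/256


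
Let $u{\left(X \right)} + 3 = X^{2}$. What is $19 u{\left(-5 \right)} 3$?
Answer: $1254$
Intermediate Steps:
$u{\left(X \right)} = -3 + X^{2}$
$19 u{\left(-5 \right)} 3 = 19 \left(-3 + \left(-5\right)^{2}\right) 3 = 19 \left(-3 + 25\right) 3 = 19 \cdot 22 \cdot 3 = 418 \cdot 3 = 1254$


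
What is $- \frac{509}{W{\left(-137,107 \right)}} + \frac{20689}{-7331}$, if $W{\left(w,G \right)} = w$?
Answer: $\frac{897086}{1004347} \approx 0.8932$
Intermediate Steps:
$- \frac{509}{W{\left(-137,107 \right)}} + \frac{20689}{-7331} = - \frac{509}{-137} + \frac{20689}{-7331} = \left(-509\right) \left(- \frac{1}{137}\right) + 20689 \left(- \frac{1}{7331}\right) = \frac{509}{137} - \frac{20689}{7331} = \frac{897086}{1004347}$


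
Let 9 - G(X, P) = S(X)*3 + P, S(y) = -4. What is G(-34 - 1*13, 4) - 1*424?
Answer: -407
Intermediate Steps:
G(X, P) = 21 - P (G(X, P) = 9 - (-4*3 + P) = 9 - (-12 + P) = 9 + (12 - P) = 21 - P)
G(-34 - 1*13, 4) - 1*424 = (21 - 1*4) - 1*424 = (21 - 4) - 424 = 17 - 424 = -407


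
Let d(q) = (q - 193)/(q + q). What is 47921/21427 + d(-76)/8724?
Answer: 63551310071/28413230496 ≈ 2.2367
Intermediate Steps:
d(q) = (-193 + q)/(2*q) (d(q) = (-193 + q)/((2*q)) = (-193 + q)*(1/(2*q)) = (-193 + q)/(2*q))
47921/21427 + d(-76)/8724 = 47921/21427 + ((½)*(-193 - 76)/(-76))/8724 = 47921*(1/21427) + ((½)*(-1/76)*(-269))*(1/8724) = 47921/21427 + (269/152)*(1/8724) = 47921/21427 + 269/1326048 = 63551310071/28413230496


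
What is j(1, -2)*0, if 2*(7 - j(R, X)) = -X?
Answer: 0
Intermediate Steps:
j(R, X) = 7 + X/2 (j(R, X) = 7 - (-1)*X/2 = 7 + X/2)
j(1, -2)*0 = (7 + (½)*(-2))*0 = (7 - 1)*0 = 6*0 = 0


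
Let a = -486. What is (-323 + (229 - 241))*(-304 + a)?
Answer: 264650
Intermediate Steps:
(-323 + (229 - 241))*(-304 + a) = (-323 + (229 - 241))*(-304 - 486) = (-323 - 12)*(-790) = -335*(-790) = 264650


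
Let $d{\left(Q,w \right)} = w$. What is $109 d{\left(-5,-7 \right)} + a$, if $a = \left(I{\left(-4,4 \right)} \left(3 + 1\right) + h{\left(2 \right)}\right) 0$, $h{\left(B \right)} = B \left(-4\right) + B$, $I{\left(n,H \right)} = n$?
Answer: $-763$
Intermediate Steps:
$h{\left(B \right)} = - 3 B$ ($h{\left(B \right)} = - 4 B + B = - 3 B$)
$a = 0$ ($a = \left(- 4 \left(3 + 1\right) - 6\right) 0 = \left(\left(-4\right) 4 - 6\right) 0 = \left(-16 - 6\right) 0 = \left(-22\right) 0 = 0$)
$109 d{\left(-5,-7 \right)} + a = 109 \left(-7\right) + 0 = -763 + 0 = -763$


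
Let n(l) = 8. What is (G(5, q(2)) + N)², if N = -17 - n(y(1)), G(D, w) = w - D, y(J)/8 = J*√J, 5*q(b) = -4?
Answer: 23716/25 ≈ 948.64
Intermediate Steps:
q(b) = -⅘ (q(b) = (⅕)*(-4) = -⅘)
y(J) = 8*J^(3/2) (y(J) = 8*(J*√J) = 8*J^(3/2))
N = -25 (N = -17 - 1*8 = -17 - 8 = -25)
(G(5, q(2)) + N)² = ((-⅘ - 1*5) - 25)² = ((-⅘ - 5) - 25)² = (-29/5 - 25)² = (-154/5)² = 23716/25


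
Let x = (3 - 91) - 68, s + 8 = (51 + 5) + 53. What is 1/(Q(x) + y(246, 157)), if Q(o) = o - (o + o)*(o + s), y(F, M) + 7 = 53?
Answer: -1/17270 ≈ -5.7904e-5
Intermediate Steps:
s = 101 (s = -8 + ((51 + 5) + 53) = -8 + (56 + 53) = -8 + 109 = 101)
y(F, M) = 46 (y(F, M) = -7 + 53 = 46)
x = -156 (x = -88 - 68 = -156)
Q(o) = o - 2*o*(101 + o) (Q(o) = o - (o + o)*(o + 101) = o - 2*o*(101 + o))
1/(Q(x) + y(246, 157)) = 1/(-1*(-156)*(201 + 2*(-156)) + 46) = 1/(-1*(-156)*(201 - 312) + 46) = 1/(-1*(-156)*(-111) + 46) = 1/(-17316 + 46) = 1/(-17270) = -1/17270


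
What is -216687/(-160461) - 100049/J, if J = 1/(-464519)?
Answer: 2485790216032126/53487 ≈ 4.6475e+10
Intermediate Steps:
J = -1/464519 ≈ -2.1528e-6
-216687/(-160461) - 100049/J = -216687/(-160461) - 100049/(-1/464519) = -216687*(-1/160461) - 100049*(-464519) = 72229/53487 + 46474661431 = 2485790216032126/53487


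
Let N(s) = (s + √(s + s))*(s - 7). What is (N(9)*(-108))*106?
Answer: -206064 - 68688*√2 ≈ -3.0320e+5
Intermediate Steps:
N(s) = (-7 + s)*(s + √2*√s) (N(s) = (s + √(2*s))*(-7 + s) = (s + √2*√s)*(-7 + s) = (-7 + s)*(s + √2*√s))
(N(9)*(-108))*106 = ((9² - 7*9 + √2*9^(3/2) - 7*√2*√9)*(-108))*106 = ((81 - 63 + √2*27 - 7*√2*3)*(-108))*106 = ((81 - 63 + 27*√2 - 21*√2)*(-108))*106 = ((18 + 6*√2)*(-108))*106 = (-1944 - 648*√2)*106 = -206064 - 68688*√2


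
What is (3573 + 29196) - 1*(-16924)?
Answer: 49693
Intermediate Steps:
(3573 + 29196) - 1*(-16924) = 32769 + 16924 = 49693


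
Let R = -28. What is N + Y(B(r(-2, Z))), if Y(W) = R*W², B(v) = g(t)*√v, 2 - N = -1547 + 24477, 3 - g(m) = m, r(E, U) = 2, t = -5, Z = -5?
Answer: -26512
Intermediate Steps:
g(m) = 3 - m
N = -22928 (N = 2 - (-1547 + 24477) = 2 - 1*22930 = 2 - 22930 = -22928)
B(v) = 8*√v (B(v) = (3 - 1*(-5))*√v = (3 + 5)*√v = 8*√v)
Y(W) = -28*W²
N + Y(B(r(-2, Z))) = -22928 - 28*(8*√2)² = -22928 - 28*128 = -22928 - 3584 = -26512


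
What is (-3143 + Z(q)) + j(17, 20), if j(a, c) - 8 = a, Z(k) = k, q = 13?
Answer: -3105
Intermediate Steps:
j(a, c) = 8 + a
(-3143 + Z(q)) + j(17, 20) = (-3143 + 13) + (8 + 17) = -3130 + 25 = -3105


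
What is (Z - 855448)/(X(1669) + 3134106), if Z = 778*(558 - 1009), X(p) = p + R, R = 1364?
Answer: -1206326/3137139 ≈ -0.38453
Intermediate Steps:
X(p) = 1364 + p (X(p) = p + 1364 = 1364 + p)
Z = -350878 (Z = 778*(-451) = -350878)
(Z - 855448)/(X(1669) + 3134106) = (-350878 - 855448)/((1364 + 1669) + 3134106) = -1206326/(3033 + 3134106) = -1206326/3137139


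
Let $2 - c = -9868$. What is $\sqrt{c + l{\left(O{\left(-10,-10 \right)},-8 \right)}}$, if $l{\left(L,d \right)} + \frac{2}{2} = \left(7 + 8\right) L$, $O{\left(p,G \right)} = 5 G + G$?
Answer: $\sqrt{8969} \approx 94.705$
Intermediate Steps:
$O{\left(p,G \right)} = 6 G$
$c = 9870$ ($c = 2 - -9868 = 2 + 9868 = 9870$)
$l{\left(L,d \right)} = -1 + 15 L$ ($l{\left(L,d \right)} = -1 + \left(7 + 8\right) L = -1 + 15 L$)
$\sqrt{c + l{\left(O{\left(-10,-10 \right)},-8 \right)}} = \sqrt{9870 + \left(-1 + 15 \cdot 6 \left(-10\right)\right)} = \sqrt{9870 + \left(-1 + 15 \left(-60\right)\right)} = \sqrt{9870 - 901} = \sqrt{8969}$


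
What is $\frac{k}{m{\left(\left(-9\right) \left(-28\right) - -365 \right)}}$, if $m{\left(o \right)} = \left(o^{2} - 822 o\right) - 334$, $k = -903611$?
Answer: $\frac{903611}{126819} \approx 7.1252$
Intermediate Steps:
$m{\left(o \right)} = -334 + o^{2} - 822 o$
$\frac{k}{m{\left(\left(-9\right) \left(-28\right) - -365 \right)}} = - \frac{903611}{-334 + \left(\left(-9\right) \left(-28\right) - -365\right)^{2} - 822 \left(\left(-9\right) \left(-28\right) - -365\right)} = - \frac{903611}{-334 + \left(252 + 365\right)^{2} - 822 \left(252 + 365\right)} = - \frac{903611}{-334 + 617^{2} - 507174} = - \frac{903611}{-334 + 380689 - 507174} = - \frac{903611}{-126819} = \left(-903611\right) \left(- \frac{1}{126819}\right) = \frac{903611}{126819}$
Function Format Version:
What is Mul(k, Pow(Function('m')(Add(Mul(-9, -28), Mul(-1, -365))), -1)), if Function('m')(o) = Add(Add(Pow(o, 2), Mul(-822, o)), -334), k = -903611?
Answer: Rational(903611, 126819) ≈ 7.1252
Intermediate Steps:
Function('m')(o) = Add(-334, Pow(o, 2), Mul(-822, o))
Mul(k, Pow(Function('m')(Add(Mul(-9, -28), Mul(-1, -365))), -1)) = Mul(-903611, Pow(Add(-334, Pow(Add(Mul(-9, -28), Mul(-1, -365)), 2), Mul(-822, Add(Mul(-9, -28), Mul(-1, -365)))), -1)) = Mul(-903611, Pow(Add(-334, Pow(Add(252, 365), 2), Mul(-822, Add(252, 365))), -1)) = Mul(-903611, Pow(Add(-334, Pow(617, 2), Mul(-822, 617)), -1)) = Mul(-903611, Pow(Add(-334, 380689, -507174), -1)) = Mul(-903611, Pow(-126819, -1)) = Mul(-903611, Rational(-1, 126819)) = Rational(903611, 126819)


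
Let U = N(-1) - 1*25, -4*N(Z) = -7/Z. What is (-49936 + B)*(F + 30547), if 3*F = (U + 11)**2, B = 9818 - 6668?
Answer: -11464324475/8 ≈ -1.4330e+9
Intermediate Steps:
N(Z) = 7/(4*Z) (N(Z) = -(-7)/(4*Z) = 7/(4*Z))
B = 3150
U = -107/4 (U = (7/4)/(-1) - 1*25 = (7/4)*(-1) - 25 = -7/4 - 25 = -107/4 ≈ -26.750)
F = 1323/16 (F = (-107/4 + 11)**2/3 = (-63/4)**2/3 = (1/3)*(3969/16) = 1323/16 ≈ 82.688)
(-49936 + B)*(F + 30547) = (-49936 + 3150)*(1323/16 + 30547) = -46786*490075/16 = -11464324475/8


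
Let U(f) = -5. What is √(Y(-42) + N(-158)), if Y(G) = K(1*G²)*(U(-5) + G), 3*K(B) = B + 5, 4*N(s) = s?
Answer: I*√999138/6 ≈ 166.59*I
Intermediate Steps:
N(s) = s/4
K(B) = 5/3 + B/3 (K(B) = (B + 5)/3 = (5 + B)/3 = 5/3 + B/3)
Y(G) = (-5 + G)*(5/3 + G²/3) (Y(G) = (5/3 + (1*G²)/3)*(-5 + G) = (5/3 + G²/3)*(-5 + G) = (-5 + G)*(5/3 + G²/3))
√(Y(-42) + N(-158)) = √((-5 - 42)*(5 + (-42)²)/3 + (¼)*(-158)) = √((⅓)*(-47)*(5 + 1764) - 79/2) = √((⅓)*(-47)*1769 - 79/2) = √(-83143/3 - 79/2) = √(-166523/6) = I*√999138/6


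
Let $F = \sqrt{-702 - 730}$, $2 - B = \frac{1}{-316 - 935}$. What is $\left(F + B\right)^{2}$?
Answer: $- \frac{2234816423}{1565001} + \frac{10012 i \sqrt{358}}{1251} \approx -1428.0 + 151.43 i$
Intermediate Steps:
$B = \frac{2503}{1251}$ ($B = 2 - \frac{1}{-316 - 935} = 2 - \frac{1}{-1251} = 2 - - \frac{1}{1251} = 2 + \frac{1}{1251} = \frac{2503}{1251} \approx 2.0008$)
$F = 2 i \sqrt{358}$ ($F = \sqrt{-1432} = 2 i \sqrt{358} \approx 37.842 i$)
$\left(F + B\right)^{2} = \left(2 i \sqrt{358} + \frac{2503}{1251}\right)^{2} = \left(\frac{2503}{1251} + 2 i \sqrt{358}\right)^{2}$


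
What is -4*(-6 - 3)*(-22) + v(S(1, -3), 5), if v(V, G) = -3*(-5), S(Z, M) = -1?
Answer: -777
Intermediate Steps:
v(V, G) = 15 (v(V, G) = -1*(-15) = 15)
-4*(-6 - 3)*(-22) + v(S(1, -3), 5) = -4*(-6 - 3)*(-22) + 15 = -4*(-9)*(-22) + 15 = 36*(-22) + 15 = -792 + 15 = -777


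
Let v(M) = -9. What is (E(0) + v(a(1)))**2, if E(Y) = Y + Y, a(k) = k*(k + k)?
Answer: 81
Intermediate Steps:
a(k) = 2*k**2 (a(k) = k*(2*k) = 2*k**2)
E(Y) = 2*Y
(E(0) + v(a(1)))**2 = (2*0 - 9)**2 = (0 - 9)**2 = (-9)**2 = 81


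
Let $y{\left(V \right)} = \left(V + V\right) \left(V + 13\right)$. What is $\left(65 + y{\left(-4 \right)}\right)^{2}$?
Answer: $49$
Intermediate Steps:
$y{\left(V \right)} = 2 V \left(13 + V\right)$
$\left(65 + y{\left(-4 \right)}\right)^{2} = \left(65 + 2 \left(-4\right) \left(13 - 4\right)\right)^{2} = \left(65 + 2 \left(-4\right) 9\right)^{2} = \left(65 - 72\right)^{2} = \left(-7\right)^{2} = 49$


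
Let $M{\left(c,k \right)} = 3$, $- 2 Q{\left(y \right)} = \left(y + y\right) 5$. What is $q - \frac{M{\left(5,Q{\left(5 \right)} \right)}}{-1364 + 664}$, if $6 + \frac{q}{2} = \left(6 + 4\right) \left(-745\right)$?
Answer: $- \frac{10438397}{700} \approx -14912.0$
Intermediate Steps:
$Q{\left(y \right)} = - 5 y$ ($Q{\left(y \right)} = - \frac{\left(y + y\right) 5}{2} = - \frac{2 y 5}{2} = - \frac{10 y}{2} = - 5 y$)
$q = -14912$ ($q = -12 + 2 \left(6 + 4\right) \left(-745\right) = -12 + 2 \cdot 10 \left(-745\right) = -12 + 2 \left(-7450\right) = -12 - 14900 = -14912$)
$q - \frac{M{\left(5,Q{\left(5 \right)} \right)}}{-1364 + 664} = -14912 - \frac{3}{-1364 + 664} = -14912 - \frac{3}{-700} = -14912 - 3 \left(- \frac{1}{700}\right) = -14912 - - \frac{3}{700} = -14912 + \frac{3}{700} = - \frac{10438397}{700}$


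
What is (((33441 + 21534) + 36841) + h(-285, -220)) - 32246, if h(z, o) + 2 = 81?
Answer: 59649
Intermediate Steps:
h(z, o) = 79 (h(z, o) = -2 + 81 = 79)
(((33441 + 21534) + 36841) + h(-285, -220)) - 32246 = (((33441 + 21534) + 36841) + 79) - 32246 = ((54975 + 36841) + 79) - 32246 = (91816 + 79) - 32246 = 91895 - 32246 = 59649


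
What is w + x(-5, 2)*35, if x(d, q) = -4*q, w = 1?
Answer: -279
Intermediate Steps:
w + x(-5, 2)*35 = 1 - 4*2*35 = 1 - 8*35 = 1 - 280 = -279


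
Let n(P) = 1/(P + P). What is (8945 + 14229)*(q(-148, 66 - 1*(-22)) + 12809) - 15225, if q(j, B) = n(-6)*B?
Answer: 889951795/3 ≈ 2.9665e+8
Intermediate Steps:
n(P) = 1/(2*P)
q(j, B) = -B/12 (q(j, B) = ((1/2)/(-6))*B = ((1/2)*(-1/6))*B = -B/12)
(8945 + 14229)*(q(-148, 66 - 1*(-22)) + 12809) - 15225 = (8945 + 14229)*(-(66 - 1*(-22))/12 + 12809) - 15225 = 23174*(-(66 + 22)/12 + 12809) - 15225 = 23174*(-1/12*88 + 12809) - 15225 = 23174*(-22/3 + 12809) - 15225 = 23174*(38405/3) - 15225 = 889997470/3 - 15225 = 889951795/3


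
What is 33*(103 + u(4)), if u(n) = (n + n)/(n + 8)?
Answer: 3421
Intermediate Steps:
u(n) = 2*n/(8 + n) (u(n) = (2*n)/(8 + n) = 2*n/(8 + n))
33*(103 + u(4)) = 33*(103 + 2*4/(8 + 4)) = 33*(103 + 2*4/12) = 33*(103 + 2*4*(1/12)) = 33*(103 + ⅔) = 33*(311/3) = 3421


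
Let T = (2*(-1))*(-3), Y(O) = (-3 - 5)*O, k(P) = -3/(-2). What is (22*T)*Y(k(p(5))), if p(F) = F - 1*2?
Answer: -1584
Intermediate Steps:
p(F) = -2 + F (p(F) = F - 2 = -2 + F)
k(P) = 3/2 (k(P) = -3*(-1/2) = 3/2)
Y(O) = -8*O
T = 6 (T = -2*(-3) = 6)
(22*T)*Y(k(p(5))) = (22*6)*(-8*3/2) = 132*(-12) = -1584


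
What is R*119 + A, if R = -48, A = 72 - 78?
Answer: -5718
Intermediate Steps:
A = -6
R*119 + A = -48*119 - 6 = -5712 - 6 = -5718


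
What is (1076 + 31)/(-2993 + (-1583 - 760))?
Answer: -1107/5336 ≈ -0.20746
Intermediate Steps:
(1076 + 31)/(-2993 + (-1583 - 760)) = 1107/(-2993 - 2343) = 1107/(-5336) = 1107*(-1/5336) = -1107/5336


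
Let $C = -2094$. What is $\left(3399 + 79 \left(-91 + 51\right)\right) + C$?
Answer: $-1855$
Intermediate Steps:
$\left(3399 + 79 \left(-91 + 51\right)\right) + C = \left(3399 + 79 \left(-91 + 51\right)\right) - 2094 = \left(3399 + 79 \left(-40\right)\right) - 2094 = \left(3399 - 3160\right) - 2094 = 239 - 2094 = -1855$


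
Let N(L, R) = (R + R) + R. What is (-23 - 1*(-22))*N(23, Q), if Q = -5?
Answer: 15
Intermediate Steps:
N(L, R) = 3*R (N(L, R) = 2*R + R = 3*R)
(-23 - 1*(-22))*N(23, Q) = (-23 - 1*(-22))*(3*(-5)) = (-23 + 22)*(-15) = -1*(-15) = 15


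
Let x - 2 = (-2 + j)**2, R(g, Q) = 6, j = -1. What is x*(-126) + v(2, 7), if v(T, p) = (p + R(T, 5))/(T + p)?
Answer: -12461/9 ≈ -1384.6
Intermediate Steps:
v(T, p) = (6 + p)/(T + p) (v(T, p) = (p + 6)/(T + p) = (6 + p)/(T + p))
x = 11 (x = 2 + (-2 - 1)**2 = 2 + (-3)**2 = 2 + 9 = 11)
x*(-126) + v(2, 7) = 11*(-126) + (6 + 7)/(2 + 7) = -1386 + 13/9 = -12461/9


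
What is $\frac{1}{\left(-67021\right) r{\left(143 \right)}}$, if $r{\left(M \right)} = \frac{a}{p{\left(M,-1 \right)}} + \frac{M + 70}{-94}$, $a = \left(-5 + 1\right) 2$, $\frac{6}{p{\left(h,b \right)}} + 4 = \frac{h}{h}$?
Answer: $- \frac{94}{10924423} \approx -8.6046 \cdot 10^{-6}$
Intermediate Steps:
$p{\left(h,b \right)} = -2$ ($p{\left(h,b \right)} = \frac{6}{-4 + \frac{h}{h}} = \frac{6}{-4 + 1} = \frac{6}{-3} = 6 \left(- \frac{1}{3}\right) = -2$)
$a = -8$ ($a = \left(-4\right) 2 = -8$)
$r{\left(M \right)} = \frac{153}{47} - \frac{M}{94}$ ($r{\left(M \right)} = - \frac{8}{-2} + \frac{M + 70}{-94} = \left(-8\right) \left(- \frac{1}{2}\right) + \left(70 + M\right) \left(- \frac{1}{94}\right) = 4 - \left(\frac{35}{47} + \frac{M}{94}\right) = \frac{153}{47} - \frac{M}{94}$)
$\frac{1}{\left(-67021\right) r{\left(143 \right)}} = \frac{1}{\left(-67021\right) \left(\frac{153}{47} - \frac{143}{94}\right)} = - \frac{1}{67021 \left(\frac{153}{47} - \frac{143}{94}\right)} = - \frac{1}{67021 \cdot \frac{163}{94}} = \left(- \frac{1}{67021}\right) \frac{94}{163} = - \frac{94}{10924423}$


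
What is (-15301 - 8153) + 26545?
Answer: 3091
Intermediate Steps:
(-15301 - 8153) + 26545 = -23454 + 26545 = 3091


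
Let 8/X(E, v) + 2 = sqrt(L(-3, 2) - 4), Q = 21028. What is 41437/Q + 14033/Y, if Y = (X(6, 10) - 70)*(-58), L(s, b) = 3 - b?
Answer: 7415173579/1395097403 - 14033*I*sqrt(3)/265379 ≈ 5.3152 - 0.091589*I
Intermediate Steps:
X(E, v) = 8/(-2 + I*sqrt(3)) (X(E, v) = 8/(-2 + sqrt((3 - 1*2) - 4)) = 8/(-2 + sqrt((3 - 2) - 4)) = 8/(-2 + sqrt(1 - 4)) = 8/(-2 + sqrt(-3)) = 8/(-2 + I*sqrt(3)))
Y = 29348/7 + 464*I*sqrt(3)/7 (Y = ((-16/7 - 8*I*sqrt(3)/7) - 70)*(-58) = (-506/7 - 8*I*sqrt(3)/7)*(-58) = 29348/7 + 464*I*sqrt(3)/7 ≈ 4192.6 + 114.81*I)
41437/Q + 14033/Y = 41437/21028 + 14033/(29348/7 + 464*I*sqrt(3)/7)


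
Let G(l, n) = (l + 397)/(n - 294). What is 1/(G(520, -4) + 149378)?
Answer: 298/44513727 ≈ 6.6946e-6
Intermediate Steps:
G(l, n) = (397 + l)/(-294 + n)
1/(G(520, -4) + 149378) = 1/((397 + 520)/(-294 - 4) + 149378) = 1/(917/(-298) + 149378) = 1/(-1/298*917 + 149378) = 1/(-917/298 + 149378) = 1/(44513727/298) = 298/44513727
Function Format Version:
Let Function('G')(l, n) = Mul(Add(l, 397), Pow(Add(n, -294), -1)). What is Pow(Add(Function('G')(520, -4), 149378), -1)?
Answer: Rational(298, 44513727) ≈ 6.6946e-6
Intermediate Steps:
Function('G')(l, n) = Mul(Pow(Add(-294, n), -1), Add(397, l)) (Function('G')(l, n) = Mul(Add(397, l), Pow(Add(-294, n), -1)) = Mul(Pow(Add(-294, n), -1), Add(397, l)))
Pow(Add(Function('G')(520, -4), 149378), -1) = Pow(Add(Mul(Pow(Add(-294, -4), -1), Add(397, 520)), 149378), -1) = Pow(Add(Mul(Pow(-298, -1), 917), 149378), -1) = Pow(Add(Mul(Rational(-1, 298), 917), 149378), -1) = Pow(Add(Rational(-917, 298), 149378), -1) = Pow(Rational(44513727, 298), -1) = Rational(298, 44513727)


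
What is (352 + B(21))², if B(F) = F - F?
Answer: 123904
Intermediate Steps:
B(F) = 0
(352 + B(21))² = (352 + 0)² = 352² = 123904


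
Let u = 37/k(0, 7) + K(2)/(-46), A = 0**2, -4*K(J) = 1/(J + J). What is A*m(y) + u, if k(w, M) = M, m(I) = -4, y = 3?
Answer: 27239/5152 ≈ 5.2871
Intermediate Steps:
K(J) = -1/(8*J) (K(J) = -1/(4*(J + J)) = -1/(2*J)/4 = -1/(8*J))
A = 0
u = 27239/5152 (u = 37/7 - 1/8/2/(-46) = 37*(1/7) - 1/8*1/2*(-1/46) = 37/7 - 1/16*(-1/46) = 37/7 + 1/736 = 27239/5152 ≈ 5.2871)
A*m(y) + u = 0*(-4) + 27239/5152 = 0 + 27239/5152 = 27239/5152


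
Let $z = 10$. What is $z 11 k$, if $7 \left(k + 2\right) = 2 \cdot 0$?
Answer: $-220$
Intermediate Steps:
$k = -2$ ($k = -2 + \frac{2 \cdot 0}{7} = -2 + \frac{1}{7} \cdot 0 = -2 + 0 = -2$)
$z 11 k = 10 \cdot 11 \left(-2\right) = 110 \left(-2\right) = -220$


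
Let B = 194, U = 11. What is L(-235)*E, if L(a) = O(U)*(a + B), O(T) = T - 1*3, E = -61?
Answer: 20008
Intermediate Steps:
O(T) = -3 + T (O(T) = T - 3 = -3 + T)
L(a) = 1552 + 8*a (L(a) = (-3 + 11)*(a + 194) = 8*(194 + a) = 1552 + 8*a)
L(-235)*E = (1552 + 8*(-235))*(-61) = (1552 - 1880)*(-61) = -328*(-61) = 20008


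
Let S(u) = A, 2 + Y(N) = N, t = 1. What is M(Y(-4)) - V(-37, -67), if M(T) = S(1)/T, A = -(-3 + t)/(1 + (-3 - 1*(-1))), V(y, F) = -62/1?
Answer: 187/3 ≈ 62.333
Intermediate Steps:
Y(N) = -2 + N
V(y, F) = -62 (V(y, F) = -62*1 = -62)
A = -2 (A = -(-3 + 1)/(1 + (-3 - 1*(-1))) = -(-2)/(1 + (-3 + 1)) = -(-2)/(1 - 2) = -(-2)/(-1) = -(-2)*(-1) = -1*2 = -2)
S(u) = -2
M(T) = -2/T
M(Y(-4)) - V(-37, -67) = -2/(-2 - 4) - 1*(-62) = -2/(-6) + 62 = -2*(-⅙) + 62 = ⅓ + 62 = 187/3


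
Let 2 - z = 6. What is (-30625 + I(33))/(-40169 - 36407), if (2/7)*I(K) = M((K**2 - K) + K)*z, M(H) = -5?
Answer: 30555/76576 ≈ 0.39902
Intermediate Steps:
z = -4 (z = 2 - 1*6 = 2 - 6 = -4)
I(K) = 70 (I(K) = 7*(-5*(-4))/2 = (7/2)*20 = 70)
(-30625 + I(33))/(-40169 - 36407) = (-30625 + 70)/(-40169 - 36407) = -30555/(-76576) = -30555*(-1/76576) = 30555/76576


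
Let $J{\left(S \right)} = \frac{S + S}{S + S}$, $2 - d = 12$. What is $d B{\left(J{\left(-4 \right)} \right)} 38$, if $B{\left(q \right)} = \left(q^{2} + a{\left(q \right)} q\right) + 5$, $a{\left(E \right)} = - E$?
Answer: $-1900$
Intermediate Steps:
$d = -10$ ($d = 2 - 12 = -10$)
$J{\left(S \right)} = 1$ ($J{\left(S \right)} = \frac{2 S}{2 S} = 2 S \frac{1}{2 S} = 1$)
$B{\left(q \right)} = 5$ ($B{\left(q \right)} = \left(q^{2} + - q q\right) + 5 = \left(q^{2} - q^{2}\right) + 5 = 0 + 5 = 5$)
$d B{\left(J{\left(-4 \right)} \right)} 38 = \left(-10\right) 5 \cdot 38 = \left(-50\right) 38 = -1900$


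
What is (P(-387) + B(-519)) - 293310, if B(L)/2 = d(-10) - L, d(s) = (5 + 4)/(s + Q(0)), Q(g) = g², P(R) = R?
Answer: -1463304/5 ≈ -2.9266e+5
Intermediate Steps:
d(s) = 9/s (d(s) = (5 + 4)/(s + 0²) = 9/(s + 0) = 9/s)
B(L) = -9/5 - 2*L (B(L) = 2*(9/(-10) - L) = 2*(9*(-⅒) - L) = 2*(-9/10 - L) = -9/5 - 2*L)
(P(-387) + B(-519)) - 293310 = (-387 + (-9/5 - 2*(-519))) - 293310 = (-387 + (-9/5 + 1038)) - 293310 = (-387 + 5181/5) - 293310 = 3246/5 - 293310 = -1463304/5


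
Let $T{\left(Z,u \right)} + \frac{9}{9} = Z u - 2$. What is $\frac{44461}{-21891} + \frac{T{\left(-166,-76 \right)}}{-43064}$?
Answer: $- \frac{2190779687}{942714024} \approx -2.3239$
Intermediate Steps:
$T{\left(Z,u \right)} = -3 + Z u$ ($T{\left(Z,u \right)} = -1 + \left(Z u - 2\right) = -1 + \left(-2 + Z u\right) = -3 + Z u$)
$\frac{44461}{-21891} + \frac{T{\left(-166,-76 \right)}}{-43064} = \frac{44461}{-21891} + \frac{-3 - -12616}{-43064} = 44461 \left(- \frac{1}{21891}\right) + \left(-3 + 12616\right) \left(- \frac{1}{43064}\right) = - \frac{44461}{21891} + 12613 \left(- \frac{1}{43064}\right) = - \frac{44461}{21891} - \frac{12613}{43064} = - \frac{2190779687}{942714024}$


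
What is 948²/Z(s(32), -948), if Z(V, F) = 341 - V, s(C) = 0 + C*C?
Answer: -898704/683 ≈ -1315.8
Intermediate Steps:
s(C) = C² (s(C) = 0 + C² = C²)
948²/Z(s(32), -948) = 948²/(341 - 1*32²) = 898704/(341 - 1*1024) = 898704/(341 - 1024) = 898704/(-683) = 898704*(-1/683) = -898704/683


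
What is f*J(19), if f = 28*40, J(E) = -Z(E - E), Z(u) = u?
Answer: 0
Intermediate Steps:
J(E) = 0 (J(E) = -(E - E) = -1*0 = 0)
f = 1120
f*J(19) = 1120*0 = 0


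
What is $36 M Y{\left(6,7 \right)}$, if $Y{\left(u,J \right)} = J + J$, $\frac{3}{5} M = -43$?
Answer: $-36120$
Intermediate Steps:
$M = - \frac{215}{3}$ ($M = \frac{5}{3} \left(-43\right) = - \frac{215}{3} \approx -71.667$)
$Y{\left(u,J \right)} = 2 J$
$36 M Y{\left(6,7 \right)} = 36 \left(- \frac{215}{3}\right) 2 \cdot 7 = \left(-2580\right) 14 = -36120$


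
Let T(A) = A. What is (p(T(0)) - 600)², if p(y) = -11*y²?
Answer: 360000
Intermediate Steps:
(p(T(0)) - 600)² = (-11*0² - 600)² = (-11*0 - 600)² = (0 - 600)² = (-600)² = 360000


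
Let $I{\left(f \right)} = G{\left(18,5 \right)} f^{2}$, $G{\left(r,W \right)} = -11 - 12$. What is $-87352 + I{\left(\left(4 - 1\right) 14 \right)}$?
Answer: $-127924$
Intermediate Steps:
$G{\left(r,W \right)} = -23$ ($G{\left(r,W \right)} = -11 - 12 = -23$)
$I{\left(f \right)} = - 23 f^{2}$
$-87352 + I{\left(\left(4 - 1\right) 14 \right)} = -87352 - 23 \left(\left(4 - 1\right) 14\right)^{2} = -87352 - 23 \left(3 \cdot 14\right)^{2} = -87352 - 23 \cdot 42^{2} = -87352 - 40572 = -127924$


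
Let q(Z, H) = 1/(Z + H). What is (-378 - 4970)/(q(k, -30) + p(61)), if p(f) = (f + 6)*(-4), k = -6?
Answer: 192528/9649 ≈ 19.953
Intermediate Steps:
p(f) = -24 - 4*f (p(f) = (6 + f)*(-4) = -24 - 4*f)
q(Z, H) = 1/(H + Z)
(-378 - 4970)/(q(k, -30) + p(61)) = (-378 - 4970)/(1/(-30 - 6) + (-24 - 4*61)) = -5348/(1/(-36) + (-24 - 244)) = -5348/(-1/36 - 268) = -5348/(-9649/36) = -5348*(-36/9649) = 192528/9649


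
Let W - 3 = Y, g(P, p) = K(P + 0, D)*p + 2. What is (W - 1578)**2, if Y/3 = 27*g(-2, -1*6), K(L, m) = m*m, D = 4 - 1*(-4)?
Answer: 1057355289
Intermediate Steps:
D = 8 (D = 4 + 4 = 8)
K(L, m) = m**2
g(P, p) = 2 + 64*p (g(P, p) = 8**2*p + 2 = 64*p + 2 = 2 + 64*p)
Y = -30942 (Y = 3*(27*(2 + 64*(-1*6))) = 3*(27*(2 + 64*(-6))) = 3*(27*(2 - 384)) = 3*(27*(-382)) = 3*(-10314) = -30942)
W = -30939 (W = 3 - 30942 = -30939)
(W - 1578)**2 = (-30939 - 1578)**2 = (-32517)**2 = 1057355289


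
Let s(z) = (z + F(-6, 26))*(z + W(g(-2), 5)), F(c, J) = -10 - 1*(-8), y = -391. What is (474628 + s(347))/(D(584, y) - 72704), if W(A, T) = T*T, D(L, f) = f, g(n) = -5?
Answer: -602968/73095 ≈ -8.2491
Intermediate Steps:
F(c, J) = -2 (F(c, J) = -10 + 8 = -2)
W(A, T) = T²
s(z) = (-2 + z)*(25 + z) (s(z) = (z - 2)*(z + 5²) = (-2 + z)*(z + 25) = (-2 + z)*(25 + z))
(474628 + s(347))/(D(584, y) - 72704) = (474628 + (-50 + 347² + 23*347))/(-391 - 72704) = (474628 + (-50 + 120409 + 7981))/(-73095) = (474628 + 128340)*(-1/73095) = 602968*(-1/73095) = -602968/73095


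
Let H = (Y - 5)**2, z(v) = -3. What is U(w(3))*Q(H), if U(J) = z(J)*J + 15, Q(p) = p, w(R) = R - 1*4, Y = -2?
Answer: 882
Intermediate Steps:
w(R) = -4 + R (w(R) = R - 4 = -4 + R)
H = 49 (H = (-2 - 5)**2 = (-7)**2 = 49)
U(J) = 15 - 3*J (U(J) = -3*J + 15 = 15 - 3*J)
U(w(3))*Q(H) = (15 - 3*(-4 + 3))*49 = (15 - 3*(-1))*49 = (15 + 3)*49 = 18*49 = 882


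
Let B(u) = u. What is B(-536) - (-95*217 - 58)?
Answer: 20137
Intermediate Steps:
B(-536) - (-95*217 - 58) = -536 - (-95*217 - 58) = -536 - (-20615 - 58) = -536 - 1*(-20673) = -536 + 20673 = 20137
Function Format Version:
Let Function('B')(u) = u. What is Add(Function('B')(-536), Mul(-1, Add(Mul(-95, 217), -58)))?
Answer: 20137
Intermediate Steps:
Add(Function('B')(-536), Mul(-1, Add(Mul(-95, 217), -58))) = Add(-536, Mul(-1, Add(Mul(-95, 217), -58))) = Add(-536, Mul(-1, Add(-20615, -58))) = Add(-536, Mul(-1, -20673)) = Add(-536, 20673) = 20137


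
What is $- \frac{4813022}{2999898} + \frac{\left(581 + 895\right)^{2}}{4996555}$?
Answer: $- \frac{8756511676981}{7494577675695} \approx -1.1684$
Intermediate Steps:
$- \frac{4813022}{2999898} + \frac{\left(581 + 895\right)^{2}}{4996555} = \left(-4813022\right) \frac{1}{2999898} + 1476^{2} \cdot \frac{1}{4996555} = - \frac{2406511}{1499949} + 2178576 \cdot \frac{1}{4996555} = - \frac{2406511}{1499949} + \frac{2178576}{4996555} = - \frac{8756511676981}{7494577675695}$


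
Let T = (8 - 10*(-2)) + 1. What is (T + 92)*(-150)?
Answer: -18150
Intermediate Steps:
T = 29 (T = (8 + 20) + 1 = 28 + 1 = 29)
(T + 92)*(-150) = (29 + 92)*(-150) = 121*(-150) = -18150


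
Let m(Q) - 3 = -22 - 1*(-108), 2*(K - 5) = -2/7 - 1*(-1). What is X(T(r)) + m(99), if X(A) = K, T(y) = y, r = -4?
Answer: 1321/14 ≈ 94.357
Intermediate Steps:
K = 75/14 (K = 5 + (-2/7 - 1*(-1))/2 = 5 + (-2*1/7 + 1)/2 = 5 + (-2/7 + 1)/2 = 5 + (1/2)*(5/7) = 5 + 5/14 = 75/14 ≈ 5.3571)
X(A) = 75/14
m(Q) = 89 (m(Q) = 3 + (-22 - 1*(-108)) = 3 + (-22 + 108) = 3 + 86 = 89)
X(T(r)) + m(99) = 75/14 + 89 = 1321/14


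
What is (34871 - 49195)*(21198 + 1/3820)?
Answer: -289976348741/955 ≈ -3.0364e+8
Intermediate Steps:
(34871 - 49195)*(21198 + 1/3820) = -14324*(21198 + 1/3820) = -14324*80976361/3820 = -289976348741/955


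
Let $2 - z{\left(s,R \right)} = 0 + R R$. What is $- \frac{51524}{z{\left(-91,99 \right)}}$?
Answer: $\frac{51524}{9799} \approx 5.2581$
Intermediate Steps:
$z{\left(s,R \right)} = 2 - R^{2}$ ($z{\left(s,R \right)} = 2 - \left(0 + R R\right) = 2 - \left(0 + R^{2}\right) = 2 - R^{2}$)
$- \frac{51524}{z{\left(-91,99 \right)}} = - \frac{51524}{2 - 99^{2}} = - \frac{51524}{2 - 9801} = - \frac{51524}{-9799} = \left(-51524\right) \left(- \frac{1}{9799}\right) = \frac{51524}{9799}$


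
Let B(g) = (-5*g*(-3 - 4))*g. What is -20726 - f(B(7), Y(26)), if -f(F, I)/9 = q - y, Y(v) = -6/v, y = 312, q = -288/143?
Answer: -3367954/143 ≈ -23552.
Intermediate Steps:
q = -288/143 (q = -288*1/143 = -288/143 ≈ -2.0140)
B(g) = 35*g² (B(g) = (-5*g*(-7))*g = (-(-35)*g)*g = (35*g)*g = 35*g²)
f(F, I) = 404136/143 (f(F, I) = -9*(-288/143 - 1*312) = -9*(-288/143 - 312) = -9*(-44904/143) = 404136/143)
-20726 - f(B(7), Y(26)) = -20726 - 1*404136/143 = -20726 - 404136/143 = -3367954/143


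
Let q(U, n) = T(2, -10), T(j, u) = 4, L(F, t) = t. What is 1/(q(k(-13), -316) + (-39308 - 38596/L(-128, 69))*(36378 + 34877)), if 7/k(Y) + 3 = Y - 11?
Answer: -69/196011673964 ≈ -3.5202e-10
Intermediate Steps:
k(Y) = 7/(-14 + Y) (k(Y) = 7/(-3 + (Y - 11)) = 7/(-3 + (-11 + Y)) = 7/(-14 + Y))
q(U, n) = 4
1/(q(k(-13), -316) + (-39308 - 38596/L(-128, 69))*(36378 + 34877)) = 1/(4 + (-39308 - 38596/69)*(36378 + 34877)) = 1/(4 + (-39308 - 38596*1/69)*71255) = 1/(4 + (-39308 - 38596/69)*71255) = 1/(4 - 2750848/69*71255) = 1/(4 - 196011674240/69) = 1/(-196011673964/69) = -69/196011673964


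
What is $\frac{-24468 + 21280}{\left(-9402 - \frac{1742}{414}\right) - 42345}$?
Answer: $\frac{164979}{2678125} \approx 0.061602$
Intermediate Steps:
$\frac{-24468 + 21280}{\left(-9402 - \frac{1742}{414}\right) - 42345} = - \frac{3188}{\left(-9402 - 1742 \cdot \frac{1}{414}\right) - 42345} = - \frac{3188}{\left(-9402 - \frac{871}{207}\right) - 42345} = - \frac{3188}{- \frac{1947085}{207} - 42345} = - \frac{3188}{- \frac{10712500}{207}} = \left(-3188\right) \left(- \frac{207}{10712500}\right) = \frac{164979}{2678125}$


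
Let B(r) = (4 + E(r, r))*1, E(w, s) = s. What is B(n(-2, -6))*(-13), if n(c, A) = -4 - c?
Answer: -26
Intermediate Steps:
B(r) = 4 + r (B(r) = (4 + r)*1 = 4 + r)
B(n(-2, -6))*(-13) = (4 + (-4 - 1*(-2)))*(-13) = (4 + (-4 + 2))*(-13) = (4 - 2)*(-13) = 2*(-13) = -26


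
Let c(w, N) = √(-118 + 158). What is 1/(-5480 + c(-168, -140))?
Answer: -137/750759 - √10/15015180 ≈ -0.00018269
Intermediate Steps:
c(w, N) = 2*√10 (c(w, N) = √40 = 2*√10)
1/(-5480 + c(-168, -140)) = 1/(-5480 + 2*√10)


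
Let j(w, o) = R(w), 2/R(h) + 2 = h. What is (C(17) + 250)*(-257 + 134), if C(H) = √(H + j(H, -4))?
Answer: -30750 - 41*√3855/5 ≈ -31259.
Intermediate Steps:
R(h) = 2/(-2 + h)
j(w, o) = 2/(-2 + w)
C(H) = √(H + 2/(-2 + H))
(C(17) + 250)*(-257 + 134) = (√((2 + 17*(-2 + 17))/(-2 + 17)) + 250)*(-257 + 134) = (√((2 + 17*15)/15) + 250)*(-123) = (√((2 + 255)/15) + 250)*(-123) = (√((1/15)*257) + 250)*(-123) = (√(257/15) + 250)*(-123) = (√3855/15 + 250)*(-123) = (250 + √3855/15)*(-123) = -30750 - 41*√3855/5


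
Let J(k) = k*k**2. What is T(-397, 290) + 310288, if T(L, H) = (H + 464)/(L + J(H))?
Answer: 7567490848418/24388603 ≈ 3.1029e+5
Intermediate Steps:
J(k) = k**3
T(L, H) = (464 + H)/(L + H**3) (T(L, H) = (H + 464)/(L + H**3) = (464 + H)/(L + H**3))
T(-397, 290) + 310288 = (464 + 290)/(-397 + 290**3) + 310288 = 754/(-397 + 24389000) + 310288 = 754/24388603 + 310288 = 7567490848418/24388603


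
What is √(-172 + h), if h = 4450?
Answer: √4278 ≈ 65.406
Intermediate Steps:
√(-172 + h) = √(-172 + 4450) = √4278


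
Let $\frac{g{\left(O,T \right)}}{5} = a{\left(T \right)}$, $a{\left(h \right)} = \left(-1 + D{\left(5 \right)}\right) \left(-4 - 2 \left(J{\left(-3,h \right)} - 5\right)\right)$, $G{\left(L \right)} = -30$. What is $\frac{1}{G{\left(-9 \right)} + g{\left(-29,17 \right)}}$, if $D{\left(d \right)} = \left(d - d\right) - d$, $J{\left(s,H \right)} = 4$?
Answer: $\frac{1}{30} \approx 0.033333$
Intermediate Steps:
$D{\left(d \right)} = - d$ ($D{\left(d \right)} = 0 - d = - d$)
$a{\left(h \right)} = 12$ ($a{\left(h \right)} = \left(-1 - 5\right) \left(-4 - 2 \left(4 - 5\right)\right) = \left(-1 - 5\right) \left(-4 - -2\right) = - 6 \left(-4 + 2\right) = \left(-6\right) \left(-2\right) = 12$)
$g{\left(O,T \right)} = 60$ ($g{\left(O,T \right)} = 5 \cdot 12 = 60$)
$\frac{1}{G{\left(-9 \right)} + g{\left(-29,17 \right)}} = \frac{1}{-30 + 60} = \frac{1}{30}$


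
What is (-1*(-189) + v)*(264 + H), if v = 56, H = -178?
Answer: 21070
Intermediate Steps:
(-1*(-189) + v)*(264 + H) = (-1*(-189) + 56)*(264 - 178) = (189 + 56)*86 = 245*86 = 21070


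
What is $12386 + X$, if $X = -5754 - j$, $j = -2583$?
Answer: $9215$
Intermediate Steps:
$X = -3171$ ($X = -5754 - -2583 = -5754 + 2583 = -3171$)
$12386 + X = 12386 - 3171 = 9215$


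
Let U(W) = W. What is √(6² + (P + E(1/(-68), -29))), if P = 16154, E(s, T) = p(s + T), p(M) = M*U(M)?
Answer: √78755289/68 ≈ 130.51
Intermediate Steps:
p(M) = M² (p(M) = M*M = M²)
E(s, T) = (T + s)² (E(s, T) = (s + T)² = (T + s)²)
√(6² + (P + E(1/(-68), -29))) = √(6² + (16154 + (-29 + 1/(-68))²)) = √(36 + (16154 + (-29 - 1/68)²)) = √(36 + (16154 + (-1973/68)²)) = √(36 + (16154 + 3892729/4624)) = √(36 + 78588825/4624) = √(78755289/4624) = √78755289/68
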